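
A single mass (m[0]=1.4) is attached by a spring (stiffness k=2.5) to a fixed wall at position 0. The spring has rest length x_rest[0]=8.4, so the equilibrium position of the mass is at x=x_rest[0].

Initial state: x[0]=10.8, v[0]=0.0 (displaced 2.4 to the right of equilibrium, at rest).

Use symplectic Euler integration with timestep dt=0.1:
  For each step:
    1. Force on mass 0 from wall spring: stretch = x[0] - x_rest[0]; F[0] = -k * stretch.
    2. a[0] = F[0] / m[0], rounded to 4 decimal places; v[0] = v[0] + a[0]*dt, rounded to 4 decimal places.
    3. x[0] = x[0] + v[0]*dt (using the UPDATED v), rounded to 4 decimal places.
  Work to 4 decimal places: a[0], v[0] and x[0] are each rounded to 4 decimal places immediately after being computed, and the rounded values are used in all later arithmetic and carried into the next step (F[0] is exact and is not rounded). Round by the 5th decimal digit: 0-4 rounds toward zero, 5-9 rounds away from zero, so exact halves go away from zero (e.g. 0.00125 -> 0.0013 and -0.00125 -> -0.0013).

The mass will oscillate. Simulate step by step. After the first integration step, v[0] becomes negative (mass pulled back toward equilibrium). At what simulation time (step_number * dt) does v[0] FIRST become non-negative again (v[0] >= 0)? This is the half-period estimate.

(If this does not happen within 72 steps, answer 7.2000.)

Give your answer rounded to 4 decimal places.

Answer: 2.4000

Derivation:
Step 0: x=[10.8000] v=[0.0000]
Step 1: x=[10.7571] v=[-0.4286]
Step 2: x=[10.6722] v=[-0.8495]
Step 3: x=[10.5467] v=[-1.2553]
Step 4: x=[10.3828] v=[-1.6386]
Step 5: x=[10.1835] v=[-1.9927]
Step 6: x=[9.9524] v=[-2.3112]
Step 7: x=[9.6936] v=[-2.5884]
Step 8: x=[9.4117] v=[-2.8194]
Step 9: x=[9.1117] v=[-3.0001]
Step 10: x=[8.7990] v=[-3.1272]
Step 11: x=[8.4792] v=[-3.1985]
Step 12: x=[8.1579] v=[-3.2126]
Step 13: x=[7.8410] v=[-3.1694]
Step 14: x=[7.5340] v=[-3.0696]
Step 15: x=[7.2425] v=[-2.9150]
Step 16: x=[6.9717] v=[-2.7083]
Step 17: x=[6.7264] v=[-2.4533]
Step 18: x=[6.5110] v=[-2.1544]
Step 19: x=[6.3293] v=[-1.8171]
Step 20: x=[6.1846] v=[-1.4473]
Step 21: x=[6.0794] v=[-1.0517]
Step 22: x=[6.0157] v=[-0.6373]
Step 23: x=[5.9946] v=[-0.2115]
Step 24: x=[6.0164] v=[0.2180]
First v>=0 after going negative at step 24, time=2.4000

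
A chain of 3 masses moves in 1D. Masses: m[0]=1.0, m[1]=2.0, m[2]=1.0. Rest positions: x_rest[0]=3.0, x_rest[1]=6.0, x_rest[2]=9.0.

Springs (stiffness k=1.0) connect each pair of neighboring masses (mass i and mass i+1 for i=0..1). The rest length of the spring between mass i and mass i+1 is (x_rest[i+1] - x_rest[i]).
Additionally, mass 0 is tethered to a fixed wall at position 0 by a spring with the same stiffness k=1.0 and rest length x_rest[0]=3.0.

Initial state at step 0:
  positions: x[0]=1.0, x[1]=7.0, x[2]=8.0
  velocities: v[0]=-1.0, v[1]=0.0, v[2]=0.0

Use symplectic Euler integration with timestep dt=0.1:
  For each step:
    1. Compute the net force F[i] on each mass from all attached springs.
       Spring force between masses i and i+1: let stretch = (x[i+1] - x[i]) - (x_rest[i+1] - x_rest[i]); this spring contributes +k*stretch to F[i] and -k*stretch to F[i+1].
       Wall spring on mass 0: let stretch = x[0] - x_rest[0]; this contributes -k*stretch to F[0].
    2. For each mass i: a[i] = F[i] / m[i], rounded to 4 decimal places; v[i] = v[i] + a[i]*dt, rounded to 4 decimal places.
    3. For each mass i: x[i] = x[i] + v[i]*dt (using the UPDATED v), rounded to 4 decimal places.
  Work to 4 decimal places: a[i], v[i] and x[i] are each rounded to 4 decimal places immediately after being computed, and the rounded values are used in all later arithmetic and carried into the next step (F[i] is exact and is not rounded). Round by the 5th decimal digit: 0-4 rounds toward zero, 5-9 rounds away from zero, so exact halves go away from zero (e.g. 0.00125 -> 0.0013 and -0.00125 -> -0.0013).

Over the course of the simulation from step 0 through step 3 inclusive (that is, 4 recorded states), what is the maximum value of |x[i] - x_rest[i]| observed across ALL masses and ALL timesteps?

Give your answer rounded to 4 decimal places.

Step 0: x=[1.0000 7.0000 8.0000] v=[-1.0000 0.0000 0.0000]
Step 1: x=[0.9500 6.9750 8.0200] v=[-0.5000 -0.2500 0.2000]
Step 2: x=[0.9508 6.9251 8.0596] v=[0.0075 -0.4990 0.3955]
Step 3: x=[1.0018 6.8510 8.1178] v=[0.5099 -0.7410 0.5821]
Max displacement = 2.0500

Answer: 2.0500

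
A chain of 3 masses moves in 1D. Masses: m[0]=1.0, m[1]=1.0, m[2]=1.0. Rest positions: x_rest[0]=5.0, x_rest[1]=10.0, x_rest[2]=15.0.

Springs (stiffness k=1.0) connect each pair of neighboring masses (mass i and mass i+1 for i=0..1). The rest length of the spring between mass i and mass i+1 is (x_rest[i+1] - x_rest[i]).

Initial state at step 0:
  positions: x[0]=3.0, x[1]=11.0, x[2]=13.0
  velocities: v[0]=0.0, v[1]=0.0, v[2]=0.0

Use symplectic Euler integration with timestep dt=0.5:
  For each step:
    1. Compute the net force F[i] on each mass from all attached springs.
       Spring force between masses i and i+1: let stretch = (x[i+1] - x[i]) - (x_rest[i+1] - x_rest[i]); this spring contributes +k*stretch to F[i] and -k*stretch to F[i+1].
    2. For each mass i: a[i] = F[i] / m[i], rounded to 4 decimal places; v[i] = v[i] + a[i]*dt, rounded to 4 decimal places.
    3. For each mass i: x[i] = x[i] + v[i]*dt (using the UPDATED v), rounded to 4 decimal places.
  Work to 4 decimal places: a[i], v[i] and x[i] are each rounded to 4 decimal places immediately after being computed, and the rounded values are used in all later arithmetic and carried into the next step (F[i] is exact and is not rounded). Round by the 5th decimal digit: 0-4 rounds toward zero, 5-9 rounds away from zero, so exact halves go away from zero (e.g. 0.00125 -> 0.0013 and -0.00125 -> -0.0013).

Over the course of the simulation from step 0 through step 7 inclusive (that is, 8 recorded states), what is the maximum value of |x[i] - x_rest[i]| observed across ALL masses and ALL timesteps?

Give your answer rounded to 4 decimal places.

Step 0: x=[3.0000 11.0000 13.0000] v=[0.0000 0.0000 0.0000]
Step 1: x=[3.7500 9.5000 13.7500] v=[1.5000 -3.0000 1.5000]
Step 2: x=[4.6875 7.6250 14.6875] v=[1.8750 -3.7500 1.8750]
Step 3: x=[5.1094 6.7813 15.1094] v=[0.8438 -1.6875 0.8438]
Step 4: x=[4.6993 7.6016 14.6993] v=[-0.8203 1.6406 -0.8203]
Step 5: x=[3.7647 9.4708 13.7647] v=[-1.8692 3.7383 -1.8692]
Step 6: x=[3.0066 10.9869 13.0066] v=[-1.5162 3.0322 -1.5162]
Step 7: x=[2.9936 11.0129 12.9936] v=[-0.0261 0.0519 -0.0261]
Max displacement = 3.2187

Answer: 3.2187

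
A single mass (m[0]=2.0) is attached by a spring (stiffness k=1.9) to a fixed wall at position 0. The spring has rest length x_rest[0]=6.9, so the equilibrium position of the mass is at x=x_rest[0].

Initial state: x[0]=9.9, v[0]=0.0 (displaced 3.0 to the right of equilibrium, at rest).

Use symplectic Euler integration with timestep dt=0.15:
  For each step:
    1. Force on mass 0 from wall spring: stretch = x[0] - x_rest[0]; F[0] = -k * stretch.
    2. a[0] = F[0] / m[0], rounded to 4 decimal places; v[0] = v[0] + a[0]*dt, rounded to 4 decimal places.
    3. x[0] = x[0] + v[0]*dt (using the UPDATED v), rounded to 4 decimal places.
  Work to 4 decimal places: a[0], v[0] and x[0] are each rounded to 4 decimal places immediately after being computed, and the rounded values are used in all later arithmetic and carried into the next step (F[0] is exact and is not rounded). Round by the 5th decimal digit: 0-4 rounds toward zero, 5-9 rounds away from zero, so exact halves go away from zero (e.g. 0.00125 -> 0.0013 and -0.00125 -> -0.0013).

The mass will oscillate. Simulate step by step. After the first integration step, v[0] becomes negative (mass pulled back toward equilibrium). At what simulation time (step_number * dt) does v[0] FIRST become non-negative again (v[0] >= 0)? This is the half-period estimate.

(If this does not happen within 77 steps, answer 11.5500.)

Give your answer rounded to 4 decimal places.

Step 0: x=[9.9000] v=[0.0000]
Step 1: x=[9.8359] v=[-0.4275]
Step 2: x=[9.7090] v=[-0.8459]
Step 3: x=[9.5221] v=[-1.2462]
Step 4: x=[9.2791] v=[-1.6199]
Step 5: x=[8.9853] v=[-1.9589]
Step 6: x=[8.6469] v=[-2.2561]
Step 7: x=[8.2712] v=[-2.5050]
Step 8: x=[7.8661] v=[-2.7004]
Step 9: x=[7.4404] v=[-2.8381]
Step 10: x=[7.0031] v=[-2.9151]
Step 11: x=[6.5636] v=[-2.9298]
Step 12: x=[6.1313] v=[-2.8819]
Step 13: x=[5.7154] v=[-2.7724]
Step 14: x=[5.3249] v=[-2.6036]
Step 15: x=[4.9680] v=[-2.3792]
Step 16: x=[4.6524] v=[-2.1039]
Step 17: x=[4.3849] v=[-1.7836]
Step 18: x=[4.1711] v=[-1.4252]
Step 19: x=[4.0157] v=[-1.0363]
Step 20: x=[3.9219] v=[-0.6253]
Step 21: x=[3.8918] v=[-0.2009]
Step 22: x=[3.9260] v=[0.2278]
First v>=0 after going negative at step 22, time=3.3000

Answer: 3.3000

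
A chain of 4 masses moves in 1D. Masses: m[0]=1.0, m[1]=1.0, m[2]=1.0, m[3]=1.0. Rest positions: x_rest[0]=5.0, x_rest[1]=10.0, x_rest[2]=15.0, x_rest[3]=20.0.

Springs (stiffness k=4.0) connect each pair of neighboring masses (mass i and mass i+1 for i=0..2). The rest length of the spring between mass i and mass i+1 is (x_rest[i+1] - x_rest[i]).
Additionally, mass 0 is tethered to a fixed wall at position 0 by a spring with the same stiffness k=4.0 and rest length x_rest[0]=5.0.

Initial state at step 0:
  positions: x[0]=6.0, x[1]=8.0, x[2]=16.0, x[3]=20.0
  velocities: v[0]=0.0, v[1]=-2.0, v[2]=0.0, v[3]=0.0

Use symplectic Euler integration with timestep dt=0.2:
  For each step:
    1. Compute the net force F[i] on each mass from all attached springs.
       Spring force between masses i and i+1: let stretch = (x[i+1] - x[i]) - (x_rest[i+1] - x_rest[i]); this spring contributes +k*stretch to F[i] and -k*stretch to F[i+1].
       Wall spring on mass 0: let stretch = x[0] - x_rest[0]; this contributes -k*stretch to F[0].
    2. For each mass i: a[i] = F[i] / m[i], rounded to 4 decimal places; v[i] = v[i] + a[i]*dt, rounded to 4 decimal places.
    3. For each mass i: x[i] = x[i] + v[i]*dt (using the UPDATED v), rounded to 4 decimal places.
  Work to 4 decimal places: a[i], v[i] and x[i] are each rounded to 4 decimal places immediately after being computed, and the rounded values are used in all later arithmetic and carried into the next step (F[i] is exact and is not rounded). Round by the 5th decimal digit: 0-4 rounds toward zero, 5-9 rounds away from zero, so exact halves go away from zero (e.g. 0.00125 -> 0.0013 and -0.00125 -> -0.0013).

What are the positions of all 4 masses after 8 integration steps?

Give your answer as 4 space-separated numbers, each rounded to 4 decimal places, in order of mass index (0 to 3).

Step 0: x=[6.0000 8.0000 16.0000 20.0000] v=[0.0000 -2.0000 0.0000 0.0000]
Step 1: x=[5.3600 8.5600 15.3600 20.1600] v=[-3.2000 2.8000 -3.2000 0.8000]
Step 2: x=[4.3744 9.6960 14.4000 20.3520] v=[-4.9280 5.6800 -4.8000 0.9600]
Step 3: x=[3.5404 10.7332 13.6397 20.3917] v=[-4.1702 5.1859 -3.8016 0.1984]
Step 4: x=[3.2907 11.0846 13.4947 20.1511] v=[-1.2483 1.7569 -0.7252 -1.2032]
Step 5: x=[3.7616 10.5746 14.0291 19.6454] v=[2.3543 -2.5501 2.6718 -2.5283]
Step 6: x=[4.7207 9.5272 14.9093 19.0411] v=[4.7954 -5.2369 4.4012 -3.0213]
Step 7: x=[5.6935 8.5719 15.5895 18.5758] v=[4.8640 -4.7764 3.4010 -2.3267]
Step 8: x=[6.2159 8.2789 15.6247 18.4327] v=[2.6119 -1.4650 0.1760 -0.7157]

Answer: 6.2159 8.2789 15.6247 18.4327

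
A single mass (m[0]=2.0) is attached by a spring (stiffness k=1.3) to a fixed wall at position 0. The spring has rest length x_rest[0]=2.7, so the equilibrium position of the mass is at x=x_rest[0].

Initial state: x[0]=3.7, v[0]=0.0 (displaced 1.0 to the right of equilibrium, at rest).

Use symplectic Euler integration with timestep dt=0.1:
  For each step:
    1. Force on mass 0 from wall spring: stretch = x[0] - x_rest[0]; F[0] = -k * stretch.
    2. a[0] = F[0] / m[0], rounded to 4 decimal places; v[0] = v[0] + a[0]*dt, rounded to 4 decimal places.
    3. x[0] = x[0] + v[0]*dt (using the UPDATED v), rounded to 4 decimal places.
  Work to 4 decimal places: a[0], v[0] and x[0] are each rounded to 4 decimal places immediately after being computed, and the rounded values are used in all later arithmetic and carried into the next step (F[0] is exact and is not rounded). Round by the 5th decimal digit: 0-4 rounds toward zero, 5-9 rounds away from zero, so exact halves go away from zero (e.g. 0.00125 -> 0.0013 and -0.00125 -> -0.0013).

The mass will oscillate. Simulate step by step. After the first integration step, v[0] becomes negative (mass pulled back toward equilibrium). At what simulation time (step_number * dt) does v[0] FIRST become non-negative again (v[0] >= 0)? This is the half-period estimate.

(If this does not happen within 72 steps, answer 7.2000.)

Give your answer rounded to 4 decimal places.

Answer: 3.9000

Derivation:
Step 0: x=[3.7000] v=[0.0000]
Step 1: x=[3.6935] v=[-0.0650]
Step 2: x=[3.6805] v=[-0.1296]
Step 3: x=[3.6612] v=[-0.1933]
Step 4: x=[3.6356] v=[-0.2558]
Step 5: x=[3.6039] v=[-0.3166]
Step 6: x=[3.5664] v=[-0.3754]
Step 7: x=[3.5232] v=[-0.4317]
Step 8: x=[3.4747] v=[-0.4852]
Step 9: x=[3.4211] v=[-0.5356]
Step 10: x=[3.3629] v=[-0.5825]
Step 11: x=[3.3003] v=[-0.6256]
Step 12: x=[3.2338] v=[-0.6646]
Step 13: x=[3.1639] v=[-0.6993]
Step 14: x=[3.0910] v=[-0.7295]
Step 15: x=[3.0155] v=[-0.7549]
Step 16: x=[2.9380] v=[-0.7754]
Step 17: x=[2.8589] v=[-0.7909]
Step 18: x=[2.7788] v=[-0.8012]
Step 19: x=[2.6982] v=[-0.8063]
Step 20: x=[2.6176] v=[-0.8062]
Step 21: x=[2.5375] v=[-0.8008]
Step 22: x=[2.4585] v=[-0.7902]
Step 23: x=[2.3811] v=[-0.7745]
Step 24: x=[2.3057] v=[-0.7538]
Step 25: x=[2.2329] v=[-0.7282]
Step 26: x=[2.1631] v=[-0.6978]
Step 27: x=[2.0968] v=[-0.6629]
Step 28: x=[2.0344] v=[-0.6237]
Step 29: x=[1.9764] v=[-0.5804]
Step 30: x=[1.9231] v=[-0.5334]
Step 31: x=[1.8748] v=[-0.4829]
Step 32: x=[1.8319] v=[-0.4293]
Step 33: x=[1.7946] v=[-0.3729]
Step 34: x=[1.7632] v=[-0.3141]
Step 35: x=[1.7379] v=[-0.2532]
Step 36: x=[1.7188] v=[-0.1907]
Step 37: x=[1.7061] v=[-0.1269]
Step 38: x=[1.6999] v=[-0.0623]
Step 39: x=[1.7002] v=[0.0027]
First v>=0 after going negative at step 39, time=3.9000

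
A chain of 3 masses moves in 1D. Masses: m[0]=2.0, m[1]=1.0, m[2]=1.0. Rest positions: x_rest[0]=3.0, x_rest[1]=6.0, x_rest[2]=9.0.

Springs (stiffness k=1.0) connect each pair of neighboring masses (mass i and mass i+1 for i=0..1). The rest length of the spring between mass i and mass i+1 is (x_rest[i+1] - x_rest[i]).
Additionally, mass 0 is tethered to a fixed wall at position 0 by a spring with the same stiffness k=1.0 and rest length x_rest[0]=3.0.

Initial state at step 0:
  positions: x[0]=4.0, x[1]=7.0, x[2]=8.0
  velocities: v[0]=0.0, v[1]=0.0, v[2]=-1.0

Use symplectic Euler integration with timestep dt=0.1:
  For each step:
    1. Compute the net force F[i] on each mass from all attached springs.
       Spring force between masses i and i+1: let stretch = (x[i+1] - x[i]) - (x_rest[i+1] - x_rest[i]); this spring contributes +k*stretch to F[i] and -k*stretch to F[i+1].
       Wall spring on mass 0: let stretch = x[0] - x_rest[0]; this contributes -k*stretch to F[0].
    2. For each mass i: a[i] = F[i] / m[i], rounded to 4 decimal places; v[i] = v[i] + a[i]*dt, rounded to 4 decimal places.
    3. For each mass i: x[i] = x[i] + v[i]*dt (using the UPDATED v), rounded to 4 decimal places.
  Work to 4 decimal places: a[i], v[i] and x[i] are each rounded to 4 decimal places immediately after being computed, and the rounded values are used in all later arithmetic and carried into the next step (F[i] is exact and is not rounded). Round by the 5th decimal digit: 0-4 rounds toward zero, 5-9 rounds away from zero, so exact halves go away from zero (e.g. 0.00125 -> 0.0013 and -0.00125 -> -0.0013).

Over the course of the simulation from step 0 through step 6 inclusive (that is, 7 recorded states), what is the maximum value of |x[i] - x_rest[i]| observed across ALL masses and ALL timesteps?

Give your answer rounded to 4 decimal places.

Answer: 1.1960

Derivation:
Step 0: x=[4.0000 7.0000 8.0000] v=[0.0000 0.0000 -1.0000]
Step 1: x=[3.9950 6.9800 7.9200] v=[-0.0500 -0.2000 -0.8000]
Step 2: x=[3.9850 6.9396 7.8606] v=[-0.1005 -0.4045 -0.5940]
Step 3: x=[3.9698 6.8788 7.8220] v=[-0.1520 -0.6079 -0.3861]
Step 4: x=[3.9493 6.7984 7.8040] v=[-0.2050 -0.8045 -0.1804]
Step 5: x=[3.9233 6.6995 7.8059] v=[-0.2600 -0.9889 0.0190]
Step 6: x=[3.8916 6.5839 7.8267] v=[-0.3174 -1.1559 0.2084]
Max displacement = 1.1960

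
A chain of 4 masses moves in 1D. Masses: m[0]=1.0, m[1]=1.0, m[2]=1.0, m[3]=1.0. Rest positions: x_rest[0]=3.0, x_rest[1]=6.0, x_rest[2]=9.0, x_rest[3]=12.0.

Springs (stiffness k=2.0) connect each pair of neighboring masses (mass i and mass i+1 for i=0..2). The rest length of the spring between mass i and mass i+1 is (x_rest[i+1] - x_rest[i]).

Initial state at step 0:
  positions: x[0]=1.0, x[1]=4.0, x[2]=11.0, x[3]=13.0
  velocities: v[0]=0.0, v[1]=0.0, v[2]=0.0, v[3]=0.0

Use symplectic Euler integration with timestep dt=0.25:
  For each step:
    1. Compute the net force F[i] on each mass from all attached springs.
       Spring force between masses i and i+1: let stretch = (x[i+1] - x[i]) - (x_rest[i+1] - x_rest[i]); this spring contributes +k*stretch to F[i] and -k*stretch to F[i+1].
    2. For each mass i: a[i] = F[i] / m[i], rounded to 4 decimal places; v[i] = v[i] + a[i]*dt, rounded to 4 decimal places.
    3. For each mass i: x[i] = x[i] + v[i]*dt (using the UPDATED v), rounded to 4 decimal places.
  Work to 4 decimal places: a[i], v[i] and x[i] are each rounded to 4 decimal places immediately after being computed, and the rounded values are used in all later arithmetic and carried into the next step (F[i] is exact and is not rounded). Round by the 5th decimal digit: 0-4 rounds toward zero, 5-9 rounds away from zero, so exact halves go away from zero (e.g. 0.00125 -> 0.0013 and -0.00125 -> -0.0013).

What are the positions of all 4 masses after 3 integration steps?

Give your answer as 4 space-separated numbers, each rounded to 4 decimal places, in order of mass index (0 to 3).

Step 0: x=[1.0000 4.0000 11.0000 13.0000] v=[0.0000 0.0000 0.0000 0.0000]
Step 1: x=[1.0000 4.5000 10.3750 13.1250] v=[0.0000 2.0000 -2.5000 0.5000]
Step 2: x=[1.0625 5.2969 9.3594 13.2813] v=[0.2500 3.1875 -4.0625 0.6250]
Step 3: x=[1.2793 6.0723 8.3262 13.3223] v=[0.8672 3.1016 -4.1328 0.1641]

Answer: 1.2793 6.0723 8.3262 13.3223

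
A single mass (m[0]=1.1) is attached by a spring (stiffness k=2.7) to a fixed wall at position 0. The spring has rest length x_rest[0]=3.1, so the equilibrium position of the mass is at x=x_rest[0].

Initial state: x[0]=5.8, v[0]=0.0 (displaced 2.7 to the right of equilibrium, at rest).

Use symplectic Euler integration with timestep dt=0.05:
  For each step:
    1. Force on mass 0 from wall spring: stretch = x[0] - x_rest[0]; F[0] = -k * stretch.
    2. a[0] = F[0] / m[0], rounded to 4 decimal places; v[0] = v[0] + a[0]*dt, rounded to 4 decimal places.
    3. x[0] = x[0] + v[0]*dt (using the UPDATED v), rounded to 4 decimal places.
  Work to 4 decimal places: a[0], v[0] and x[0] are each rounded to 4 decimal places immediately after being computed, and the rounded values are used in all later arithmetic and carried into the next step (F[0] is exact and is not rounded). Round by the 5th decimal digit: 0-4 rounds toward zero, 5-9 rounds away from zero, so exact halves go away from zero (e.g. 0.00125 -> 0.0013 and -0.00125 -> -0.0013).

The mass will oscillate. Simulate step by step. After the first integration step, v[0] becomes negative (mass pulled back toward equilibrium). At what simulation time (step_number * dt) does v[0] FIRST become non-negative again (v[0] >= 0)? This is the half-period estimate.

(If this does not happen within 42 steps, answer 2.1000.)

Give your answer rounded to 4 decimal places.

Answer: 2.0500

Derivation:
Step 0: x=[5.8000] v=[0.0000]
Step 1: x=[5.7834] v=[-0.3314]
Step 2: x=[5.7504] v=[-0.6607]
Step 3: x=[5.7011] v=[-0.9860]
Step 4: x=[5.6358] v=[-1.3052]
Step 5: x=[5.5550] v=[-1.6164]
Step 6: x=[5.4591] v=[-1.9177]
Step 7: x=[5.3487] v=[-2.2072]
Step 8: x=[5.2245] v=[-2.4832]
Step 9: x=[5.0873] v=[-2.7439]
Step 10: x=[4.9379] v=[-2.9878]
Step 11: x=[4.7772] v=[-3.2134]
Step 12: x=[4.6062] v=[-3.4192]
Step 13: x=[4.4260] v=[-3.6041]
Step 14: x=[4.2377] v=[-3.7668]
Step 15: x=[4.0424] v=[-3.9064]
Step 16: x=[3.8413] v=[-4.0221]
Step 17: x=[3.6356] v=[-4.1131]
Step 18: x=[3.4267] v=[-4.1788]
Step 19: x=[3.2158] v=[-4.2189]
Step 20: x=[3.0041] v=[-4.2331]
Step 21: x=[2.7930] v=[-4.2213]
Step 22: x=[2.5838] v=[-4.1836]
Step 23: x=[2.3778] v=[-4.1203]
Step 24: x=[2.1762] v=[-4.0317]
Step 25: x=[1.9803] v=[-3.9183]
Step 26: x=[1.7913] v=[-3.7809]
Step 27: x=[1.6103] v=[-3.6203]
Step 28: x=[1.4384] v=[-3.4375]
Step 29: x=[1.2767] v=[-3.2336]
Step 30: x=[1.1262] v=[-3.0098]
Step 31: x=[0.9878] v=[-2.7676]
Step 32: x=[0.8624] v=[-2.5084]
Step 33: x=[0.7507] v=[-2.2338]
Step 34: x=[0.6534] v=[-1.9455]
Step 35: x=[0.5711] v=[-1.6452]
Step 36: x=[0.5044] v=[-1.3348]
Step 37: x=[0.4536] v=[-1.0163]
Step 38: x=[0.4190] v=[-0.6915]
Step 39: x=[0.4009] v=[-0.3625]
Step 40: x=[0.3993] v=[-0.0312]
Step 41: x=[0.4143] v=[0.3003]
First v>=0 after going negative at step 41, time=2.0500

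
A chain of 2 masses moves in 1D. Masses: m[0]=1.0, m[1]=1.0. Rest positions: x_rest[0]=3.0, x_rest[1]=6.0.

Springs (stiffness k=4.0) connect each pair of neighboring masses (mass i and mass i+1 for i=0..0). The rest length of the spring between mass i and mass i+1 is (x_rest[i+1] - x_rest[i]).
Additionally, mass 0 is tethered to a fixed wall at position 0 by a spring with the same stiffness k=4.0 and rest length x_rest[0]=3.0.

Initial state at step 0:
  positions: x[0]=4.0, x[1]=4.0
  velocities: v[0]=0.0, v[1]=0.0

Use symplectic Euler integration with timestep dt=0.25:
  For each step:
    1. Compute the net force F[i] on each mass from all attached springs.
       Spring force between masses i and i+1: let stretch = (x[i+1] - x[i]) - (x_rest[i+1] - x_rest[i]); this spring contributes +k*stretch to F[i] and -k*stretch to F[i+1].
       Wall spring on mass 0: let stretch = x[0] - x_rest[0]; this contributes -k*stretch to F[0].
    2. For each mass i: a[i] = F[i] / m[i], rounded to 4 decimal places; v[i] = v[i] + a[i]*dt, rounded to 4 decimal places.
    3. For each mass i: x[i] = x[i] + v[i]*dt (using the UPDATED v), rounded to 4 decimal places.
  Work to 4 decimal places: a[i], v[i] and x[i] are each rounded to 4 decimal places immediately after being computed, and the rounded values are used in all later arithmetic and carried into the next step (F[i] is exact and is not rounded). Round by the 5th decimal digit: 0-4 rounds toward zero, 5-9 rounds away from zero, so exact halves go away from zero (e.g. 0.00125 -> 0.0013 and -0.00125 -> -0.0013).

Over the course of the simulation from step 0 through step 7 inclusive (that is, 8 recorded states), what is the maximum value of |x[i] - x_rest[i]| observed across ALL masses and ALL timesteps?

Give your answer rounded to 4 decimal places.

Answer: 2.1973

Derivation:
Step 0: x=[4.0000 4.0000] v=[0.0000 0.0000]
Step 1: x=[3.0000 4.7500] v=[-4.0000 3.0000]
Step 2: x=[1.6875 5.8125] v=[-5.2500 4.2500]
Step 3: x=[0.9844 6.5938] v=[-2.8125 3.1250]
Step 4: x=[1.4375 6.7227] v=[1.8125 0.5156]
Step 5: x=[2.8526 6.2803] v=[5.6602 -1.7696]
Step 6: x=[4.4114 5.7310] v=[6.2353 -2.1973]
Step 7: x=[5.1973 5.6018] v=[3.1435 -0.5169]
Max displacement = 2.1973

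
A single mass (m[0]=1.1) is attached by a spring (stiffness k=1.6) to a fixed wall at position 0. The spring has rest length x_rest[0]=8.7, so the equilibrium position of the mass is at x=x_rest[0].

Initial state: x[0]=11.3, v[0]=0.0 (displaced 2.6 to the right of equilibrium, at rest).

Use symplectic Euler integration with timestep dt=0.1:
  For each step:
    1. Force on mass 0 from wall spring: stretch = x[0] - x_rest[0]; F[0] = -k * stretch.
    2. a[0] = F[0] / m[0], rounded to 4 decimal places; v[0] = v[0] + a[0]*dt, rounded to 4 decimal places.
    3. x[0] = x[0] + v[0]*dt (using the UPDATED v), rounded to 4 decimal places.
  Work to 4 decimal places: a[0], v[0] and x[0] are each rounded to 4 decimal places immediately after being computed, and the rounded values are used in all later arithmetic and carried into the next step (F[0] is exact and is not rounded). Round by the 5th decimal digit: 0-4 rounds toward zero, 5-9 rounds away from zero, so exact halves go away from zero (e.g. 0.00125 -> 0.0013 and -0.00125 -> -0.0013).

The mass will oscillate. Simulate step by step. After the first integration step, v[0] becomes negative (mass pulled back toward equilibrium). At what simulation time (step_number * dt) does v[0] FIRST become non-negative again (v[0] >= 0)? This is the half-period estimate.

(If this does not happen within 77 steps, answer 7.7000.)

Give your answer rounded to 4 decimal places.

Answer: 2.7000

Derivation:
Step 0: x=[11.3000] v=[0.0000]
Step 1: x=[11.2622] v=[-0.3782]
Step 2: x=[11.1871] v=[-0.7509]
Step 3: x=[11.0758] v=[-1.1127]
Step 4: x=[10.9300] v=[-1.4583]
Step 5: x=[10.7517] v=[-1.7827]
Step 6: x=[10.5436] v=[-2.0811]
Step 7: x=[10.3087] v=[-2.3493]
Step 8: x=[10.0504] v=[-2.5833]
Step 9: x=[9.7724] v=[-2.7797]
Step 10: x=[9.4788] v=[-2.9357]
Step 11: x=[9.1739] v=[-3.0490]
Step 12: x=[8.8621] v=[-3.1179]
Step 13: x=[8.5480] v=[-3.1415]
Step 14: x=[8.2361] v=[-3.1194]
Step 15: x=[7.9309] v=[-3.0519]
Step 16: x=[7.6369] v=[-2.9400]
Step 17: x=[7.3584] v=[-2.7854]
Step 18: x=[7.0994] v=[-2.5903]
Step 19: x=[6.8637] v=[-2.3575]
Step 20: x=[6.6547] v=[-2.0904]
Step 21: x=[6.4754] v=[-1.7929]
Step 22: x=[6.3285] v=[-1.4693]
Step 23: x=[6.2161] v=[-1.1244]
Step 24: x=[6.1398] v=[-0.7631]
Step 25: x=[6.1007] v=[-0.3907]
Step 26: x=[6.0994] v=[-0.0126]
Step 27: x=[6.1360] v=[0.3657]
First v>=0 after going negative at step 27, time=2.7000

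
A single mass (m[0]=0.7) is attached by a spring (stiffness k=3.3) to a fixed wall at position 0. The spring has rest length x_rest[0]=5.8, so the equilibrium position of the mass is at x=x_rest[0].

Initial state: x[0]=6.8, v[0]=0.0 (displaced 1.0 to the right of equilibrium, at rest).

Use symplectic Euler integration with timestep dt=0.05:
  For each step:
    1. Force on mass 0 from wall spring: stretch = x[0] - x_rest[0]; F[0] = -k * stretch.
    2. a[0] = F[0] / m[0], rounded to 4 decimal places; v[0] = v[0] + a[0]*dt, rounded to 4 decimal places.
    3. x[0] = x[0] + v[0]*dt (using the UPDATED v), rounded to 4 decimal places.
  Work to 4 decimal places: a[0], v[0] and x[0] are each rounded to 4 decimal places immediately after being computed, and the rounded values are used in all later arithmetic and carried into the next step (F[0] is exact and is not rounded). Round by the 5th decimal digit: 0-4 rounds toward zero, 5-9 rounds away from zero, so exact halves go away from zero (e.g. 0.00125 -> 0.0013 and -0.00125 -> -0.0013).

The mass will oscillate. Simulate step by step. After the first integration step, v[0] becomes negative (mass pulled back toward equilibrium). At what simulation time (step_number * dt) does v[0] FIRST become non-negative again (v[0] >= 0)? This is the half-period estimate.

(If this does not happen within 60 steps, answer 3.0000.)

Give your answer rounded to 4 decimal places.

Answer: 1.4500

Derivation:
Step 0: x=[6.8000] v=[0.0000]
Step 1: x=[6.7882] v=[-0.2357]
Step 2: x=[6.7648] v=[-0.4686]
Step 3: x=[6.7300] v=[-0.6960]
Step 4: x=[6.6842] v=[-0.9152]
Step 5: x=[6.6280] v=[-1.1236]
Step 6: x=[6.5621] v=[-1.3188]
Step 7: x=[6.4872] v=[-1.4984]
Step 8: x=[6.4042] v=[-1.6604]
Step 9: x=[6.3141] v=[-1.8028]
Step 10: x=[6.2179] v=[-1.9240]
Step 11: x=[6.1168] v=[-2.0225]
Step 12: x=[6.0119] v=[-2.0972]
Step 13: x=[5.9045] v=[-2.1472]
Step 14: x=[5.7959] v=[-2.1718]
Step 15: x=[5.6874] v=[-2.1708]
Step 16: x=[5.5802] v=[-2.1443]
Step 17: x=[5.4756] v=[-2.0925]
Step 18: x=[5.3748] v=[-2.0160]
Step 19: x=[5.2790] v=[-1.9158]
Step 20: x=[5.1894] v=[-1.7930]
Step 21: x=[5.1069] v=[-1.6491]
Step 22: x=[5.0326] v=[-1.4857]
Step 23: x=[4.9674] v=[-1.3048]
Step 24: x=[4.9120] v=[-1.1085]
Step 25: x=[4.8670] v=[-0.8992]
Step 26: x=[4.8330] v=[-0.6793]
Step 27: x=[4.8104] v=[-0.4514]
Step 28: x=[4.7995] v=[-0.2181]
Step 29: x=[4.8004] v=[0.0177]
First v>=0 after going negative at step 29, time=1.4500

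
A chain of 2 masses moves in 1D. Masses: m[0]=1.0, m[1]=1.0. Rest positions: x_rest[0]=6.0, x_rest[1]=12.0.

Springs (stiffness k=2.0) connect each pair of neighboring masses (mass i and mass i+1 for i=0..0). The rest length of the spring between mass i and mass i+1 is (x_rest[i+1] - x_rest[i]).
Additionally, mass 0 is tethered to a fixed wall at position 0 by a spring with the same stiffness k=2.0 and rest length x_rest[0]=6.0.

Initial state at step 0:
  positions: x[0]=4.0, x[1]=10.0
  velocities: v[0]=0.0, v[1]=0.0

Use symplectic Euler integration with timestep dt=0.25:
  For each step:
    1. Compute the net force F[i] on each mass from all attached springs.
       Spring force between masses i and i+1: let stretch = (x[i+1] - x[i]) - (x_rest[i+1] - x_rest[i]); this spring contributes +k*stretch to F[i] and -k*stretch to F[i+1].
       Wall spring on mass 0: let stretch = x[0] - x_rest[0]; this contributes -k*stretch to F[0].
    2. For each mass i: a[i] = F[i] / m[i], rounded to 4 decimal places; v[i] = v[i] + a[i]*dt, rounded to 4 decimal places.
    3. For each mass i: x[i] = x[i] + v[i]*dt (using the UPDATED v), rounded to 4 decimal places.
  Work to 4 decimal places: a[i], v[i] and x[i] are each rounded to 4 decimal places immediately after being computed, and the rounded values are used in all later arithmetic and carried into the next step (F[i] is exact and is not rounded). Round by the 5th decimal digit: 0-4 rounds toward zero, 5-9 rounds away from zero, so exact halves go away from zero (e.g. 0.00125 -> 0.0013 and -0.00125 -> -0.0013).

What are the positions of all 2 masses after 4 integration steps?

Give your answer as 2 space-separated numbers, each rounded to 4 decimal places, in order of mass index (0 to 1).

Answer: 5.6930 10.3907

Derivation:
Step 0: x=[4.0000 10.0000] v=[0.0000 0.0000]
Step 1: x=[4.2500 10.0000] v=[1.0000 0.0000]
Step 2: x=[4.6875 10.0313] v=[1.7500 0.1250]
Step 3: x=[5.2071 10.1446] v=[2.0782 0.4531]
Step 4: x=[5.6930 10.3907] v=[1.9434 0.9844]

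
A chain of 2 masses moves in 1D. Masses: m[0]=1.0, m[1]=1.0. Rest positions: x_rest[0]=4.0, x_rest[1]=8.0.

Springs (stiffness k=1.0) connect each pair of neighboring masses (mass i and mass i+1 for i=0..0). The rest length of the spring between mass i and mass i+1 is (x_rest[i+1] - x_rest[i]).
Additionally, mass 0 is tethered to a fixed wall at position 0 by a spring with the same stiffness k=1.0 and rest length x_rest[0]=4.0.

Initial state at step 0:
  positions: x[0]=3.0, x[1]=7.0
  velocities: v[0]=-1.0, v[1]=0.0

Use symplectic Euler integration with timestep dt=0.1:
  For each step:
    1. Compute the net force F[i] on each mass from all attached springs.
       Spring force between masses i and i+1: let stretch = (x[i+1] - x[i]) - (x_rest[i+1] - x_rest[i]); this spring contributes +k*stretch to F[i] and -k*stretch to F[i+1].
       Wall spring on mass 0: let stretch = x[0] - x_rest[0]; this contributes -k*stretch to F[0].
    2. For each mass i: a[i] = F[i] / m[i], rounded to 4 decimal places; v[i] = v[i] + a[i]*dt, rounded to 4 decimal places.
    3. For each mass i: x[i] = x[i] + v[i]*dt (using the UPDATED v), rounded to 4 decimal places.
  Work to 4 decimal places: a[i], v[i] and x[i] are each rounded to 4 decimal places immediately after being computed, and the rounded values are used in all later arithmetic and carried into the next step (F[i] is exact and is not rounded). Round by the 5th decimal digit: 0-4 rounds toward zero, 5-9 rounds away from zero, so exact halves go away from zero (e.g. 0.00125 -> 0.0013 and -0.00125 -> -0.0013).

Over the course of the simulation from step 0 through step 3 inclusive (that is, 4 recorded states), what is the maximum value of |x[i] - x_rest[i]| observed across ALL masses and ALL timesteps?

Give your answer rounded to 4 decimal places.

Step 0: x=[3.0000 7.0000] v=[-1.0000 0.0000]
Step 1: x=[2.9100 7.0000] v=[-0.9000 0.0000]
Step 2: x=[2.8318 6.9991] v=[-0.7820 -0.0090]
Step 3: x=[2.7670 6.9965] v=[-0.6485 -0.0257]
Max displacement = 1.2330

Answer: 1.2330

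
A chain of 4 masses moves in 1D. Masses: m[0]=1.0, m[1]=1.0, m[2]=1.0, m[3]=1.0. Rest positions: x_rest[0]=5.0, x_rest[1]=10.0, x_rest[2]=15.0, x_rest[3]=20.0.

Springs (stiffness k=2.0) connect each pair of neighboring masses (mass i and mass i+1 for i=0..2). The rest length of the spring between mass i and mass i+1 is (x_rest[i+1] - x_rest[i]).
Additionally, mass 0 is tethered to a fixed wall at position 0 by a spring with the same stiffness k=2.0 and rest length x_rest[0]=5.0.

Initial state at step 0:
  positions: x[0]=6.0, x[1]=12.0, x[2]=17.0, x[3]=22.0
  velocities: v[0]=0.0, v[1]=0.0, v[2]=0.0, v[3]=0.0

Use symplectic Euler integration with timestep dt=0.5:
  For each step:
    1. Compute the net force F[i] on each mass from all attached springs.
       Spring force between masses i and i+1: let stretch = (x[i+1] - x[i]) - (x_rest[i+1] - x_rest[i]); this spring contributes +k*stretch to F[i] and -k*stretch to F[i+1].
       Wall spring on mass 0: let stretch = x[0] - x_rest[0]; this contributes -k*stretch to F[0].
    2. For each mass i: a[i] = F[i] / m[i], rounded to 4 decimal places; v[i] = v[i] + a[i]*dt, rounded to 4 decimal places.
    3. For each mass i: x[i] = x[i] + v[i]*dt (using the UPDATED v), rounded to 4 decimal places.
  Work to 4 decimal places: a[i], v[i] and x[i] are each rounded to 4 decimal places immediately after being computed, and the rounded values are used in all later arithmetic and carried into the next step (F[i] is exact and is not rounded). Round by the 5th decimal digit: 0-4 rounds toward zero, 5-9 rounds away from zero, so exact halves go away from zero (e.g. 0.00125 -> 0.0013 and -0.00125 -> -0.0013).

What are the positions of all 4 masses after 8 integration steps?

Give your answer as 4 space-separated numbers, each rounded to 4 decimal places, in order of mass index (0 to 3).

Step 0: x=[6.0000 12.0000 17.0000 22.0000] v=[0.0000 0.0000 0.0000 0.0000]
Step 1: x=[6.0000 11.5000 17.0000 22.0000] v=[0.0000 -1.0000 0.0000 0.0000]
Step 2: x=[5.7500 11.0000 16.7500 22.0000] v=[-0.5000 -1.0000 -0.5000 0.0000]
Step 3: x=[5.2500 10.7500 16.2500 21.8750] v=[-1.0000 -0.5000 -1.0000 -0.2500]
Step 4: x=[4.8750 10.5000 15.8125 21.4375] v=[-0.7500 -0.5000 -0.8750 -0.8750]
Step 5: x=[4.8750 10.0938 15.5313 20.6875] v=[0.0000 -0.8125 -0.5625 -1.5000]
Step 6: x=[5.0469 9.7969 15.1094 19.8594] v=[0.3438 -0.5938 -0.8438 -1.6562]
Step 7: x=[5.0704 9.7813 14.4063 19.1563] v=[0.0469 -0.0313 -1.4063 -1.4062]
Step 8: x=[4.9141 9.7227 13.7657 18.5782] v=[-0.3126 -0.1172 -1.2813 -1.1562]

Answer: 4.9141 9.7227 13.7657 18.5782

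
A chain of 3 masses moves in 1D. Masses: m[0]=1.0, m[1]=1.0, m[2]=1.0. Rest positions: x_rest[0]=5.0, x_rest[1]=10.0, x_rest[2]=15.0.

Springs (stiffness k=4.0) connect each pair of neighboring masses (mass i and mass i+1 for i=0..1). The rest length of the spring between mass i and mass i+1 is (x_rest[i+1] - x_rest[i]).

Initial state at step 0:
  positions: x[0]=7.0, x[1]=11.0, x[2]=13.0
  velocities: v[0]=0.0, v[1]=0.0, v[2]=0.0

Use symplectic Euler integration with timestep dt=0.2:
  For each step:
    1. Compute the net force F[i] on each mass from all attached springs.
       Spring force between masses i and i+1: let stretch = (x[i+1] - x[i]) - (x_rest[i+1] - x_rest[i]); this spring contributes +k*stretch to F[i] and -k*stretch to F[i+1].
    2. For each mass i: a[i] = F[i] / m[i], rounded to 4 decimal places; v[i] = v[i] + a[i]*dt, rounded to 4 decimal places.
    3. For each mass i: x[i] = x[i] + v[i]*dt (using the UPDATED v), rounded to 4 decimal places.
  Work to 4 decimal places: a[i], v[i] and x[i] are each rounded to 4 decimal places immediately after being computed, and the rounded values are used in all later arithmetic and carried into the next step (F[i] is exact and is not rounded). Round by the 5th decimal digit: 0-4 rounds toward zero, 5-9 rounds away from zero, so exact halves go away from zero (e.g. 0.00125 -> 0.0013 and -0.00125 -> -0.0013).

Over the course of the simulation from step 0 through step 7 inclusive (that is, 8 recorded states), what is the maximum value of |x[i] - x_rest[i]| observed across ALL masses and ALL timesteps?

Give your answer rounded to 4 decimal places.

Step 0: x=[7.0000 11.0000 13.0000] v=[0.0000 0.0000 0.0000]
Step 1: x=[6.8400 10.6800 13.4800] v=[-0.8000 -1.6000 2.4000]
Step 2: x=[6.4944 10.1936 14.3120] v=[-1.7280 -2.4320 4.1600]
Step 3: x=[5.9407 9.7743 15.2851] v=[-2.7686 -2.0966 4.8653]
Step 4: x=[5.2004 9.6233 16.1764] v=[-3.7017 -0.7548 4.4567]
Step 5: x=[4.3677 9.8132 16.8192] v=[-4.1634 0.9494 3.2142]
Step 6: x=[3.6063 10.2528 17.1411] v=[-3.8070 2.1978 1.6094]
Step 7: x=[3.1083 10.7310 17.1609] v=[-2.4898 2.3912 0.0988]
Max displacement = 2.1609

Answer: 2.1609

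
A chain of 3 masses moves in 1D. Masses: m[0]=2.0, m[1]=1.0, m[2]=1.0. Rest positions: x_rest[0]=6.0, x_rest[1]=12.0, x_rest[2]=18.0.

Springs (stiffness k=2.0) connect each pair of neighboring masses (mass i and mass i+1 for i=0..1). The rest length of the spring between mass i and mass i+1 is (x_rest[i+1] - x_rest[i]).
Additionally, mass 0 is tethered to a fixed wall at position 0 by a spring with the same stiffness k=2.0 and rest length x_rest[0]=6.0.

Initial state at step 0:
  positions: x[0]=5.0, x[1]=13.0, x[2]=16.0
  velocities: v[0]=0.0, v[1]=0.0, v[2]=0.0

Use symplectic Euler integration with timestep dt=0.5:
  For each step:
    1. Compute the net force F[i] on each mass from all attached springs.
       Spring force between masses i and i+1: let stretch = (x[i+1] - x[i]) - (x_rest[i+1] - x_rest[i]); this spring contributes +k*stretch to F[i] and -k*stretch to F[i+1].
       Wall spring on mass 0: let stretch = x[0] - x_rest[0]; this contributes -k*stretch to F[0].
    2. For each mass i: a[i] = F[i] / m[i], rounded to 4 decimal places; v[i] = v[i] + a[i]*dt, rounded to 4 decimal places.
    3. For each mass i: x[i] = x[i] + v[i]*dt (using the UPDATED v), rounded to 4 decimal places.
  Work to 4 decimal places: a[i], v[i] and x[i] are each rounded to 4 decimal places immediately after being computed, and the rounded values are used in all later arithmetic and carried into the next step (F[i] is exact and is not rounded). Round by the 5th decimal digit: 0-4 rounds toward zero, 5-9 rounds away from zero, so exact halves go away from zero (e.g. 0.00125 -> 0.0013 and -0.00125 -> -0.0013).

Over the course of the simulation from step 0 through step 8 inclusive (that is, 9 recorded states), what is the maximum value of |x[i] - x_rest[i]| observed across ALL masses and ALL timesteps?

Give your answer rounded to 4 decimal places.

Answer: 2.8750

Derivation:
Step 0: x=[5.0000 13.0000 16.0000] v=[0.0000 0.0000 0.0000]
Step 1: x=[5.7500 10.5000 17.5000] v=[1.5000 -5.0000 3.0000]
Step 2: x=[6.2500 9.1250 18.5000] v=[1.0000 -2.7500 2.0000]
Step 3: x=[5.9063 11.0000 17.8125] v=[-0.6875 3.7500 -1.3750]
Step 4: x=[5.3594 13.7344 16.7188] v=[-1.0938 5.4688 -2.1875]
Step 5: x=[5.5664 13.7735 17.1329] v=[0.4140 0.0782 0.8281]
Step 6: x=[6.4336 11.3888 18.8673] v=[1.7344 -4.7695 3.4687]
Step 7: x=[6.9312 10.2657 19.8624] v=[0.9952 -2.2462 1.9902]
Step 8: x=[6.5296 12.2737 19.0592] v=[-0.8032 4.0160 -1.6065]
Max displacement = 2.8750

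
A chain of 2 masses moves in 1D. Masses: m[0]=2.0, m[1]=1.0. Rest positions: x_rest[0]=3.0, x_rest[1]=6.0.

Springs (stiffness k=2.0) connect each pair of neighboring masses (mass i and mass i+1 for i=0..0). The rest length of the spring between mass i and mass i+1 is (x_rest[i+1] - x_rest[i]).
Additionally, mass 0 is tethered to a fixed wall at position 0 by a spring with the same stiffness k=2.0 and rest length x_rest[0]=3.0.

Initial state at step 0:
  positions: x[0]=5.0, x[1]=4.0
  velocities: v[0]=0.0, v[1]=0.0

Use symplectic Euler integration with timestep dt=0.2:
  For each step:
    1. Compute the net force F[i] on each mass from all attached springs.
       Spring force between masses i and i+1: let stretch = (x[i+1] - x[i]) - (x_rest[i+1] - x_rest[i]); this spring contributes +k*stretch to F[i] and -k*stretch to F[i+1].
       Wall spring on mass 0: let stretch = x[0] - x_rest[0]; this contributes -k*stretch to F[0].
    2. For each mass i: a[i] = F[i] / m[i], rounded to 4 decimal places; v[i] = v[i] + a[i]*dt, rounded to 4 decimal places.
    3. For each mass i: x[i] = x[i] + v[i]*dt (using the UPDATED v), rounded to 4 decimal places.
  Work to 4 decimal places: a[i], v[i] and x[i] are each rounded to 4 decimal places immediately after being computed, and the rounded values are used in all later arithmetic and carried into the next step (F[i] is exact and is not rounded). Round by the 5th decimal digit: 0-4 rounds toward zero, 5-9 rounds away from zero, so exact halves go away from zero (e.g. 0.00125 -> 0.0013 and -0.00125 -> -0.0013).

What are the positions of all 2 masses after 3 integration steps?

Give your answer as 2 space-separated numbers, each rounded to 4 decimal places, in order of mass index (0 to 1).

Step 0: x=[5.0000 4.0000] v=[0.0000 0.0000]
Step 1: x=[4.7600 4.3200] v=[-1.2000 1.6000]
Step 2: x=[4.3120 4.9152] v=[-2.2400 2.9760]
Step 3: x=[3.7156 5.7021] v=[-2.9818 3.9347]

Answer: 3.7156 5.7021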